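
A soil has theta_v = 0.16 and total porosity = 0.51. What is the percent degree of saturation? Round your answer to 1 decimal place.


Step 1: S = 100 * theta_v / n
Step 2: S = 100 * 0.16 / 0.51
Step 3: S = 31.4%

31.4


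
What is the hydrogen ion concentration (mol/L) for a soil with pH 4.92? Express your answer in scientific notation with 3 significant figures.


Step 1: [H+] = 10^(-pH)
Step 2: [H+] = 10^(-4.92)
Step 3: [H+] = 1.20e-05 mol/L

1.20e-05


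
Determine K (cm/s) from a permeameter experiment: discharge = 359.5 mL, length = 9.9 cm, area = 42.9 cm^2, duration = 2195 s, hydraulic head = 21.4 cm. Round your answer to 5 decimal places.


Step 1: K = Q * L / (A * t * h)
Step 2: Numerator = 359.5 * 9.9 = 3559.05
Step 3: Denominator = 42.9 * 2195 * 21.4 = 2015141.7
Step 4: K = 3559.05 / 2015141.7 = 0.00177 cm/s

0.00177


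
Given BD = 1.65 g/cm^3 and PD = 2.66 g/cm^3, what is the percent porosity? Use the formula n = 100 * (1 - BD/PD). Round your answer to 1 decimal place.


Step 1: Formula: n = 100 * (1 - BD / PD)
Step 2: n = 100 * (1 - 1.65 / 2.66)
Step 3: n = 100 * (1 - 0.6203)
Step 4: n = 38.0%

38.0


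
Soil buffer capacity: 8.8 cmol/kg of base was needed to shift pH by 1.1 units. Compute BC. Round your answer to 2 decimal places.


Step 1: BC = change in base / change in pH
Step 2: BC = 8.8 / 1.1
Step 3: BC = 8.0 cmol/(kg*pH unit)

8.0


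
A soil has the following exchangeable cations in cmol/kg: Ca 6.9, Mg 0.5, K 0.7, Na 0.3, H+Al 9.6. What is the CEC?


Step 1: CEC = Ca + Mg + K + Na + (H+Al)
Step 2: CEC = 6.9 + 0.5 + 0.7 + 0.3 + 9.6
Step 3: CEC = 18.0 cmol/kg

18.0


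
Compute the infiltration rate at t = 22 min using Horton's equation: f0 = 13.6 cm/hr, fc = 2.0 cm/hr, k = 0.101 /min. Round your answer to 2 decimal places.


Step 1: f = fc + (f0 - fc) * exp(-k * t)
Step 2: exp(-0.101 * 22) = 0.108392
Step 3: f = 2.0 + (13.6 - 2.0) * 0.108392
Step 4: f = 2.0 + 11.6 * 0.108392
Step 5: f = 3.26 cm/hr

3.26


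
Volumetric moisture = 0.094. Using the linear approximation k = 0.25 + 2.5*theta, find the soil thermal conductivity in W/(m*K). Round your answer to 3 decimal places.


Step 1: k = 0.25 + 2.5 * theta
Step 2: k = 0.25 + 2.5 * 0.094
Step 3: k = 0.25 + 0.235
Step 4: k = 0.485 W/(m*K)

0.485


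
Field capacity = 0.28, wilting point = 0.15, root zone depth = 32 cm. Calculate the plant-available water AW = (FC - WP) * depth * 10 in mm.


Step 1: Available water = (FC - WP) * depth * 10
Step 2: AW = (0.28 - 0.15) * 32 * 10
Step 3: AW = 0.13 * 32 * 10
Step 4: AW = 41.6 mm

41.6


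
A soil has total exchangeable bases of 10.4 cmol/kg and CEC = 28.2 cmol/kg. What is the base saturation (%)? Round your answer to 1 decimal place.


Step 1: BS = 100 * (sum of bases) / CEC
Step 2: BS = 100 * 10.4 / 28.2
Step 3: BS = 36.9%

36.9


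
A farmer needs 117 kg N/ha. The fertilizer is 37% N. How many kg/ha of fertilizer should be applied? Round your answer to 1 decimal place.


Step 1: Fertilizer rate = target N / (N content / 100)
Step 2: Rate = 117 / (37 / 100)
Step 3: Rate = 117 / 0.37
Step 4: Rate = 316.2 kg/ha

316.2


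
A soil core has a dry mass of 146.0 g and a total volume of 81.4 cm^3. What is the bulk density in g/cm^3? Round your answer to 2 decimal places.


Step 1: Identify the formula: BD = dry mass / volume
Step 2: Substitute values: BD = 146.0 / 81.4
Step 3: BD = 1.79 g/cm^3

1.79


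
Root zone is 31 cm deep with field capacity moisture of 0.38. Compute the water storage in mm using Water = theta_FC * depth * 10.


Step 1: Water (mm) = theta_FC * depth (cm) * 10
Step 2: Water = 0.38 * 31 * 10
Step 3: Water = 117.8 mm

117.8


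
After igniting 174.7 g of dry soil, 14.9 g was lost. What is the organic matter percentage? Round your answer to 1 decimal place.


Step 1: OM% = 100 * LOI / sample mass
Step 2: OM = 100 * 14.9 / 174.7
Step 3: OM = 8.5%

8.5


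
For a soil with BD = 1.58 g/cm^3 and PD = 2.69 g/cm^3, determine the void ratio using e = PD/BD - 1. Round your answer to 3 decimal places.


Step 1: e = PD / BD - 1
Step 2: e = 2.69 / 1.58 - 1
Step 3: e = 1.70253 - 1
Step 4: e = 0.703

0.703


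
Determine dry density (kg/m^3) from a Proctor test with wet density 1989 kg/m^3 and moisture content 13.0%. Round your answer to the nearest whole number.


Step 1: Dry density = wet density / (1 + w/100)
Step 2: Dry density = 1989 / (1 + 13.0/100)
Step 3: Dry density = 1989 / 1.13
Step 4: Dry density = 1760 kg/m^3

1760


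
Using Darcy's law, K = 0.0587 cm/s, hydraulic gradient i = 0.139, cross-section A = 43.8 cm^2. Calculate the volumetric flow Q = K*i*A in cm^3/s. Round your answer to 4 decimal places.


Step 1: Apply Darcy's law: Q = K * i * A
Step 2: Q = 0.0587 * 0.139 * 43.8
Step 3: Q = 0.3574 cm^3/s

0.3574


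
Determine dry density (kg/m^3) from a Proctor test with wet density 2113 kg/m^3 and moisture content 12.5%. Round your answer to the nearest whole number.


Step 1: Dry density = wet density / (1 + w/100)
Step 2: Dry density = 2113 / (1 + 12.5/100)
Step 3: Dry density = 2113 / 1.125
Step 4: Dry density = 1878 kg/m^3

1878


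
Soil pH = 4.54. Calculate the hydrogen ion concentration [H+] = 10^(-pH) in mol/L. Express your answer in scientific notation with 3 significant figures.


Step 1: [H+] = 10^(-pH)
Step 2: [H+] = 10^(-4.54)
Step 3: [H+] = 2.88e-05 mol/L

2.88e-05


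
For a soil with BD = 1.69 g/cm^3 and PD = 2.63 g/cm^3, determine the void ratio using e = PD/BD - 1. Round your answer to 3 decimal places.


Step 1: e = PD / BD - 1
Step 2: e = 2.63 / 1.69 - 1
Step 3: e = 1.55621 - 1
Step 4: e = 0.556

0.556


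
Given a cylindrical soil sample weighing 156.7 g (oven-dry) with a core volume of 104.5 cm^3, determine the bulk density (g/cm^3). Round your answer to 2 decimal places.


Step 1: Identify the formula: BD = dry mass / volume
Step 2: Substitute values: BD = 156.7 / 104.5
Step 3: BD = 1.5 g/cm^3

1.5


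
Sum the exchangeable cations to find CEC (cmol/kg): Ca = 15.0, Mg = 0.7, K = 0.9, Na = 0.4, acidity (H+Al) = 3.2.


Step 1: CEC = Ca + Mg + K + Na + (H+Al)
Step 2: CEC = 15.0 + 0.7 + 0.9 + 0.4 + 3.2
Step 3: CEC = 20.2 cmol/kg

20.2


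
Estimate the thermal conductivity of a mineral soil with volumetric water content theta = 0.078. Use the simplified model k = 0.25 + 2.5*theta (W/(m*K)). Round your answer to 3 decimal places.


Step 1: k = 0.25 + 2.5 * theta
Step 2: k = 0.25 + 2.5 * 0.078
Step 3: k = 0.25 + 0.195
Step 4: k = 0.445 W/(m*K)

0.445


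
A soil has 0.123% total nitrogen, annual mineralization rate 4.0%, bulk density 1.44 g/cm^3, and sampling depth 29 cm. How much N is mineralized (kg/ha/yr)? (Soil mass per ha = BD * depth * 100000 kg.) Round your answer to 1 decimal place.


Step 1: Soil mass per ha = BD * depth * 100000 = 1.44 * 29 * 100000 = 4176000 kg
Step 2: Total N pool = soil mass * N%/100 = 4176000 * 0.123/100 = 5136.48 kg/ha
Step 3: N mineralized = N pool * rate%/100 = 5136.48 * 4.0/100 = 205.5 kg/ha/yr

205.5


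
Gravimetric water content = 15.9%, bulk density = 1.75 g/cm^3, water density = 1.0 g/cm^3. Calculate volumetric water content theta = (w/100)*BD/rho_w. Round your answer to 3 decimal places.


Step 1: theta = (w / 100) * BD / rho_w
Step 2: theta = (15.9 / 100) * 1.75 / 1.0
Step 3: theta = 0.159 * 1.75
Step 4: theta = 0.278

0.278


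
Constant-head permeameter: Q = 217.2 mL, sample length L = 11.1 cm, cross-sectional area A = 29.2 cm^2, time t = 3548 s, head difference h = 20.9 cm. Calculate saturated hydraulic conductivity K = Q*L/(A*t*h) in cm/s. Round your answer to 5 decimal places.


Step 1: K = Q * L / (A * t * h)
Step 2: Numerator = 217.2 * 11.1 = 2410.92
Step 3: Denominator = 29.2 * 3548 * 20.9 = 2165273.44
Step 4: K = 2410.92 / 2165273.44 = 0.00111 cm/s

0.00111


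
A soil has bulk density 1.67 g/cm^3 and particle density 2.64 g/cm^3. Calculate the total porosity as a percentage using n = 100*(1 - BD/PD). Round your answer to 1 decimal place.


Step 1: Formula: n = 100 * (1 - BD / PD)
Step 2: n = 100 * (1 - 1.67 / 2.64)
Step 3: n = 100 * (1 - 0.63258)
Step 4: n = 36.7%

36.7


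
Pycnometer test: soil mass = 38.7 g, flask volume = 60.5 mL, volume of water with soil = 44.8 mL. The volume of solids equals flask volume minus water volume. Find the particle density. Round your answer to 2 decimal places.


Step 1: Volume of solids = flask volume - water volume with soil
Step 2: V_solids = 60.5 - 44.8 = 15.7 mL
Step 3: Particle density = mass / V_solids = 38.7 / 15.7 = 2.46 g/cm^3

2.46


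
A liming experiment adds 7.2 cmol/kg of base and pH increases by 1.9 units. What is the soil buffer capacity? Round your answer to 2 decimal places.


Step 1: BC = change in base / change in pH
Step 2: BC = 7.2 / 1.9
Step 3: BC = 3.79 cmol/(kg*pH unit)

3.79


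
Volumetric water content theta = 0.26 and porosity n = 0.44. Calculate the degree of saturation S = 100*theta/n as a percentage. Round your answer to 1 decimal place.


Step 1: S = 100 * theta_v / n
Step 2: S = 100 * 0.26 / 0.44
Step 3: S = 59.1%

59.1


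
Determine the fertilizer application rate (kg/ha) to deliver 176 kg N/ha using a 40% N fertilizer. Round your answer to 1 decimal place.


Step 1: Fertilizer rate = target N / (N content / 100)
Step 2: Rate = 176 / (40 / 100)
Step 3: Rate = 176 / 0.4
Step 4: Rate = 440.0 kg/ha

440.0


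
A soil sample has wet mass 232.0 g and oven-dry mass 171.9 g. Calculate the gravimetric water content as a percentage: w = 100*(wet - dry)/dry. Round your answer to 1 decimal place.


Step 1: Water mass = wet - dry = 232.0 - 171.9 = 60.1 g
Step 2: w = 100 * water mass / dry mass
Step 3: w = 100 * 60.1 / 171.9 = 35.0%

35.0


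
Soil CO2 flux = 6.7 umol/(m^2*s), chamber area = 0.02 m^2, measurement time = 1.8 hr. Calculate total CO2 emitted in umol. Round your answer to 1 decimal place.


Step 1: Convert time to seconds: 1.8 hr * 3600 = 6480.0 s
Step 2: Total = flux * area * time_s
Step 3: Total = 6.7 * 0.02 * 6480.0
Step 4: Total = 868.3 umol

868.3


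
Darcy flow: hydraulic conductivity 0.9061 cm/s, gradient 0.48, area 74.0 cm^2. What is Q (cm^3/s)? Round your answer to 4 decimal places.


Step 1: Apply Darcy's law: Q = K * i * A
Step 2: Q = 0.9061 * 0.48 * 74.0
Step 3: Q = 32.1847 cm^3/s

32.1847


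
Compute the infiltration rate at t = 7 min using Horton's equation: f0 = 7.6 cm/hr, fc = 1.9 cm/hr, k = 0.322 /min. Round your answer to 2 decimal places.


Step 1: f = fc + (f0 - fc) * exp(-k * t)
Step 2: exp(-0.322 * 7) = 0.104978
Step 3: f = 1.9 + (7.6 - 1.9) * 0.104978
Step 4: f = 1.9 + 5.7 * 0.104978
Step 5: f = 2.5 cm/hr

2.5


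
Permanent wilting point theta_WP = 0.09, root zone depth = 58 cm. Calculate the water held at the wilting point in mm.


Step 1: Water (mm) = theta_WP * depth * 10
Step 2: Water = 0.09 * 58 * 10
Step 3: Water = 52.2 mm

52.2


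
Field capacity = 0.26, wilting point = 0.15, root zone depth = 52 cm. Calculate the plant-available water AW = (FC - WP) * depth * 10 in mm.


Step 1: Available water = (FC - WP) * depth * 10
Step 2: AW = (0.26 - 0.15) * 52 * 10
Step 3: AW = 0.11 * 52 * 10
Step 4: AW = 57.2 mm

57.2


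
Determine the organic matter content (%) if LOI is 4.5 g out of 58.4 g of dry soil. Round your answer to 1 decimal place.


Step 1: OM% = 100 * LOI / sample mass
Step 2: OM = 100 * 4.5 / 58.4
Step 3: OM = 7.7%

7.7


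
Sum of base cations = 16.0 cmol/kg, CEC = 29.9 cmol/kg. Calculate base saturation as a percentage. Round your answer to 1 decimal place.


Step 1: BS = 100 * (sum of bases) / CEC
Step 2: BS = 100 * 16.0 / 29.9
Step 3: BS = 53.5%

53.5


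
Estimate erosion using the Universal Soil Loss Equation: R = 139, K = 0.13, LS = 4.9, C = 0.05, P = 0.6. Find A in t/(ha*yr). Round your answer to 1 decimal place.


Step 1: A = R * K * LS * C * P
Step 2: R * K = 139 * 0.13 = 18.07
Step 3: (R*K) * LS = 18.07 * 4.9 = 88.543
Step 4: * C * P = 88.543 * 0.05 * 0.6 = 2.7
Step 5: A = 2.7 t/(ha*yr)

2.7


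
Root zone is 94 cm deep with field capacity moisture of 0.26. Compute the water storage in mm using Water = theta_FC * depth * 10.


Step 1: Water (mm) = theta_FC * depth (cm) * 10
Step 2: Water = 0.26 * 94 * 10
Step 3: Water = 244.4 mm

244.4


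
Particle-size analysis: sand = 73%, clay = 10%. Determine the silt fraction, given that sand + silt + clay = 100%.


Step 1: sand + silt + clay = 100%
Step 2: silt = 100 - sand - clay
Step 3: silt = 100 - 73 - 10
Step 4: silt = 17%

17


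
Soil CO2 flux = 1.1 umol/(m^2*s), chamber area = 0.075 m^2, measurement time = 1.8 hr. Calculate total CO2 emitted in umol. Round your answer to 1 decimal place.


Step 1: Convert time to seconds: 1.8 hr * 3600 = 6480.0 s
Step 2: Total = flux * area * time_s
Step 3: Total = 1.1 * 0.075 * 6480.0
Step 4: Total = 534.6 umol

534.6


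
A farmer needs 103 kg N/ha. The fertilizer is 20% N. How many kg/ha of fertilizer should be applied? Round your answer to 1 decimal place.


Step 1: Fertilizer rate = target N / (N content / 100)
Step 2: Rate = 103 / (20 / 100)
Step 3: Rate = 103 / 0.2
Step 4: Rate = 515.0 kg/ha

515.0


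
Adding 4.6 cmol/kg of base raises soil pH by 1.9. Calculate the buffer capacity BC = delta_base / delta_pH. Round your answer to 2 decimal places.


Step 1: BC = change in base / change in pH
Step 2: BC = 4.6 / 1.9
Step 3: BC = 2.42 cmol/(kg*pH unit)

2.42


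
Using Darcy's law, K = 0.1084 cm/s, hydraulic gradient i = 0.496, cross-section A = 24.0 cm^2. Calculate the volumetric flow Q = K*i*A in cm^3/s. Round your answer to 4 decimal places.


Step 1: Apply Darcy's law: Q = K * i * A
Step 2: Q = 0.1084 * 0.496 * 24.0
Step 3: Q = 1.2904 cm^3/s

1.2904


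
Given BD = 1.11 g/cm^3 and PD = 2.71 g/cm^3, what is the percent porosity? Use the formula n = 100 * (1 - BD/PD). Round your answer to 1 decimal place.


Step 1: Formula: n = 100 * (1 - BD / PD)
Step 2: n = 100 * (1 - 1.11 / 2.71)
Step 3: n = 100 * (1 - 0.40959)
Step 4: n = 59.0%

59.0


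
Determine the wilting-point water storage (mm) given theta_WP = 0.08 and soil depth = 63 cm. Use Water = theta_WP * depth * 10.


Step 1: Water (mm) = theta_WP * depth * 10
Step 2: Water = 0.08 * 63 * 10
Step 3: Water = 50.4 mm

50.4


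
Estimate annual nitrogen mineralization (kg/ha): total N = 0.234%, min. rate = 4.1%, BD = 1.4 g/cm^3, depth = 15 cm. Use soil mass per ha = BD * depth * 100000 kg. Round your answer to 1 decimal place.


Step 1: Soil mass per ha = BD * depth * 100000 = 1.4 * 15 * 100000 = 2100000 kg
Step 2: Total N pool = soil mass * N%/100 = 2100000 * 0.234/100 = 4914.0 kg/ha
Step 3: N mineralized = N pool * rate%/100 = 4914.0 * 4.1/100 = 201.5 kg/ha/yr

201.5


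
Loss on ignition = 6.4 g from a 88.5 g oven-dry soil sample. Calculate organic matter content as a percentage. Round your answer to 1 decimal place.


Step 1: OM% = 100 * LOI / sample mass
Step 2: OM = 100 * 6.4 / 88.5
Step 3: OM = 7.2%

7.2


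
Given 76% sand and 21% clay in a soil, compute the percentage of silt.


Step 1: sand + silt + clay = 100%
Step 2: silt = 100 - sand - clay
Step 3: silt = 100 - 76 - 21
Step 4: silt = 3%

3


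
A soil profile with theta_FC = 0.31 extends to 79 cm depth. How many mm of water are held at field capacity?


Step 1: Water (mm) = theta_FC * depth (cm) * 10
Step 2: Water = 0.31 * 79 * 10
Step 3: Water = 244.9 mm

244.9


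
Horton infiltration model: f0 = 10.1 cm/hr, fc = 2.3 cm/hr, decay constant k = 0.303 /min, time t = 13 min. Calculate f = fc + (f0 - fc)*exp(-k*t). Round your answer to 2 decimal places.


Step 1: f = fc + (f0 - fc) * exp(-k * t)
Step 2: exp(-0.303 * 13) = 0.019468
Step 3: f = 2.3 + (10.1 - 2.3) * 0.019468
Step 4: f = 2.3 + 7.8 * 0.019468
Step 5: f = 2.45 cm/hr

2.45


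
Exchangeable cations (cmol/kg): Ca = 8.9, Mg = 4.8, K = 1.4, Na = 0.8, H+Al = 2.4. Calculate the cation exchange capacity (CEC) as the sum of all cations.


Step 1: CEC = Ca + Mg + K + Na + (H+Al)
Step 2: CEC = 8.9 + 4.8 + 1.4 + 0.8 + 2.4
Step 3: CEC = 18.3 cmol/kg

18.3


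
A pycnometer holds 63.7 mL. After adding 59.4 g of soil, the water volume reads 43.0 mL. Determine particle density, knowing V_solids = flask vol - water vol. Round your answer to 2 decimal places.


Step 1: Volume of solids = flask volume - water volume with soil
Step 2: V_solids = 63.7 - 43.0 = 20.7 mL
Step 3: Particle density = mass / V_solids = 59.4 / 20.7 = 2.87 g/cm^3

2.87


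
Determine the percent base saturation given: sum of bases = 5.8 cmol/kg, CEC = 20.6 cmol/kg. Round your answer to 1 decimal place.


Step 1: BS = 100 * (sum of bases) / CEC
Step 2: BS = 100 * 5.8 / 20.6
Step 3: BS = 28.2%

28.2


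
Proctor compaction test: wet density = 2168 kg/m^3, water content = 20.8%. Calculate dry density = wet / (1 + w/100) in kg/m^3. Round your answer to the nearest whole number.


Step 1: Dry density = wet density / (1 + w/100)
Step 2: Dry density = 2168 / (1 + 20.8/100)
Step 3: Dry density = 2168 / 1.208
Step 4: Dry density = 1795 kg/m^3

1795


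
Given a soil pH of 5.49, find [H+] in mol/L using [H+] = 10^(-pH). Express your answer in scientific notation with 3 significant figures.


Step 1: [H+] = 10^(-pH)
Step 2: [H+] = 10^(-5.49)
Step 3: [H+] = 3.24e-06 mol/L

3.24e-06


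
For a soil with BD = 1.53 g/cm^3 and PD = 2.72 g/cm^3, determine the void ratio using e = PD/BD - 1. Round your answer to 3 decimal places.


Step 1: e = PD / BD - 1
Step 2: e = 2.72 / 1.53 - 1
Step 3: e = 1.77778 - 1
Step 4: e = 0.778

0.778


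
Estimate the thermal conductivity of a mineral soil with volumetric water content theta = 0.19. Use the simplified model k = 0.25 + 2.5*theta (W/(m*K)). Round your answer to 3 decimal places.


Step 1: k = 0.25 + 2.5 * theta
Step 2: k = 0.25 + 2.5 * 0.19
Step 3: k = 0.25 + 0.475
Step 4: k = 0.725 W/(m*K)

0.725


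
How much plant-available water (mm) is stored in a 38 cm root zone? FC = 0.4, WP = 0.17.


Step 1: Available water = (FC - WP) * depth * 10
Step 2: AW = (0.4 - 0.17) * 38 * 10
Step 3: AW = 0.23 * 38 * 10
Step 4: AW = 87.4 mm

87.4


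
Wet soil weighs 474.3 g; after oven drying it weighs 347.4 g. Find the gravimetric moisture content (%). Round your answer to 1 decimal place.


Step 1: Water mass = wet - dry = 474.3 - 347.4 = 126.9 g
Step 2: w = 100 * water mass / dry mass
Step 3: w = 100 * 126.9 / 347.4 = 36.5%

36.5


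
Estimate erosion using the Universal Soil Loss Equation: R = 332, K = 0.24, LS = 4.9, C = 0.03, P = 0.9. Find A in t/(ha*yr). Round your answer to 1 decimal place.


Step 1: A = R * K * LS * C * P
Step 2: R * K = 332 * 0.24 = 79.68
Step 3: (R*K) * LS = 79.68 * 4.9 = 390.432
Step 4: * C * P = 390.432 * 0.03 * 0.9 = 10.5
Step 5: A = 10.5 t/(ha*yr)

10.5


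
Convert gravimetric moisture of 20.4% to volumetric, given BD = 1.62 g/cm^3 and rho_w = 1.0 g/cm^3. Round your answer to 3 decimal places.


Step 1: theta = (w / 100) * BD / rho_w
Step 2: theta = (20.4 / 100) * 1.62 / 1.0
Step 3: theta = 0.204 * 1.62
Step 4: theta = 0.33

0.33


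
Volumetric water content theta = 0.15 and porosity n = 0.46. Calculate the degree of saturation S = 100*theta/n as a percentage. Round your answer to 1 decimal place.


Step 1: S = 100 * theta_v / n
Step 2: S = 100 * 0.15 / 0.46
Step 3: S = 32.6%

32.6


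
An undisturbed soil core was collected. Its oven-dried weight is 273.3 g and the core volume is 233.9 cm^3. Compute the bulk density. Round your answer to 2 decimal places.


Step 1: Identify the formula: BD = dry mass / volume
Step 2: Substitute values: BD = 273.3 / 233.9
Step 3: BD = 1.17 g/cm^3

1.17


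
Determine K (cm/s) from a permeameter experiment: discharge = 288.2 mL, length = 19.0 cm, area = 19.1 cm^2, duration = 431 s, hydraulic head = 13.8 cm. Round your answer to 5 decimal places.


Step 1: K = Q * L / (A * t * h)
Step 2: Numerator = 288.2 * 19.0 = 5475.8
Step 3: Denominator = 19.1 * 431 * 13.8 = 113602.98
Step 4: K = 5475.8 / 113602.98 = 0.0482 cm/s

0.0482


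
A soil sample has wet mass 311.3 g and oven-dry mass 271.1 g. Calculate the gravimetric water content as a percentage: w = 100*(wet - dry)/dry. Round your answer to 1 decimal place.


Step 1: Water mass = wet - dry = 311.3 - 271.1 = 40.2 g
Step 2: w = 100 * water mass / dry mass
Step 3: w = 100 * 40.2 / 271.1 = 14.8%

14.8


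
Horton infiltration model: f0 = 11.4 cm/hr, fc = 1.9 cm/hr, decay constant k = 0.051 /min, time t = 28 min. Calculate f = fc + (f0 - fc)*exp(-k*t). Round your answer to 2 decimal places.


Step 1: f = fc + (f0 - fc) * exp(-k * t)
Step 2: exp(-0.051 * 28) = 0.239788
Step 3: f = 1.9 + (11.4 - 1.9) * 0.239788
Step 4: f = 1.9 + 9.5 * 0.239788
Step 5: f = 4.18 cm/hr

4.18


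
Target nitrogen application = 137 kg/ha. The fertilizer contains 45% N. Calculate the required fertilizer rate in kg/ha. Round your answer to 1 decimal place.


Step 1: Fertilizer rate = target N / (N content / 100)
Step 2: Rate = 137 / (45 / 100)
Step 3: Rate = 137 / 0.45
Step 4: Rate = 304.4 kg/ha

304.4


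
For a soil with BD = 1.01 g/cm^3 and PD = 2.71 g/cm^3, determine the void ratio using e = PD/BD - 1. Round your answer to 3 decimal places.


Step 1: e = PD / BD - 1
Step 2: e = 2.71 / 1.01 - 1
Step 3: e = 2.68317 - 1
Step 4: e = 1.683

1.683


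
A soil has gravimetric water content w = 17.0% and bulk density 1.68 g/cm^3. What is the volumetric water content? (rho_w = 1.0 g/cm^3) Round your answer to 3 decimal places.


Step 1: theta = (w / 100) * BD / rho_w
Step 2: theta = (17.0 / 100) * 1.68 / 1.0
Step 3: theta = 0.17 * 1.68
Step 4: theta = 0.286

0.286


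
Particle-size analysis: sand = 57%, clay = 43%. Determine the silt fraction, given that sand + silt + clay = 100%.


Step 1: sand + silt + clay = 100%
Step 2: silt = 100 - sand - clay
Step 3: silt = 100 - 57 - 43
Step 4: silt = 0%

0


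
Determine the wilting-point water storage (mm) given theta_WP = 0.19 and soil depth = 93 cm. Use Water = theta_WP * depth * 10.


Step 1: Water (mm) = theta_WP * depth * 10
Step 2: Water = 0.19 * 93 * 10
Step 3: Water = 176.7 mm

176.7


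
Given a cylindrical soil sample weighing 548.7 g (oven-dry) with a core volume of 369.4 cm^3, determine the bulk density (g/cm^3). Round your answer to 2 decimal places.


Step 1: Identify the formula: BD = dry mass / volume
Step 2: Substitute values: BD = 548.7 / 369.4
Step 3: BD = 1.49 g/cm^3

1.49


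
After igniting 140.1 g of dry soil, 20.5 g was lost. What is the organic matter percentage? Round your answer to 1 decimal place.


Step 1: OM% = 100 * LOI / sample mass
Step 2: OM = 100 * 20.5 / 140.1
Step 3: OM = 14.6%

14.6


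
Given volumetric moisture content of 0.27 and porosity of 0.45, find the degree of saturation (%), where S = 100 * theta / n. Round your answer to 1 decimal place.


Step 1: S = 100 * theta_v / n
Step 2: S = 100 * 0.27 / 0.45
Step 3: S = 60.0%

60.0


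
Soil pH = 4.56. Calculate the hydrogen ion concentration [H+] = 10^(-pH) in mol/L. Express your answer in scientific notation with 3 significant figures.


Step 1: [H+] = 10^(-pH)
Step 2: [H+] = 10^(-4.56)
Step 3: [H+] = 2.75e-05 mol/L

2.75e-05


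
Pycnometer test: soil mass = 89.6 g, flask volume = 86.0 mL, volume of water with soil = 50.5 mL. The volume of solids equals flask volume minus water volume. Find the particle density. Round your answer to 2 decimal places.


Step 1: Volume of solids = flask volume - water volume with soil
Step 2: V_solids = 86.0 - 50.5 = 35.5 mL
Step 3: Particle density = mass / V_solids = 89.6 / 35.5 = 2.52 g/cm^3

2.52


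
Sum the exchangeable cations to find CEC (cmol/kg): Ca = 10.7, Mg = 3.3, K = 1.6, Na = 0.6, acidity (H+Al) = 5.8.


Step 1: CEC = Ca + Mg + K + Na + (H+Al)
Step 2: CEC = 10.7 + 3.3 + 1.6 + 0.6 + 5.8
Step 3: CEC = 22.0 cmol/kg

22.0


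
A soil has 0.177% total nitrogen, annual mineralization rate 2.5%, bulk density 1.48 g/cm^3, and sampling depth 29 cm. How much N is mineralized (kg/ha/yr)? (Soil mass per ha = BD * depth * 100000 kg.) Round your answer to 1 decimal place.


Step 1: Soil mass per ha = BD * depth * 100000 = 1.48 * 29 * 100000 = 4292000 kg
Step 2: Total N pool = soil mass * N%/100 = 4292000 * 0.177/100 = 7596.84 kg/ha
Step 3: N mineralized = N pool * rate%/100 = 7596.84 * 2.5/100 = 189.9 kg/ha/yr

189.9


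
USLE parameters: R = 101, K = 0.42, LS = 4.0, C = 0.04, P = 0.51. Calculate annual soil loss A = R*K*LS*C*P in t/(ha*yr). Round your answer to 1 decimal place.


Step 1: A = R * K * LS * C * P
Step 2: R * K = 101 * 0.42 = 42.42
Step 3: (R*K) * LS = 42.42 * 4.0 = 169.68
Step 4: * C * P = 169.68 * 0.04 * 0.51 = 3.5
Step 5: A = 3.5 t/(ha*yr)

3.5


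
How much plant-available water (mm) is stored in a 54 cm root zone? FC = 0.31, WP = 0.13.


Step 1: Available water = (FC - WP) * depth * 10
Step 2: AW = (0.31 - 0.13) * 54 * 10
Step 3: AW = 0.18 * 54 * 10
Step 4: AW = 97.2 mm

97.2


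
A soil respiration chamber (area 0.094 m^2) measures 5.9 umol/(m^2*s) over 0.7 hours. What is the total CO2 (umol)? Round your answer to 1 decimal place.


Step 1: Convert time to seconds: 0.7 hr * 3600 = 2520.0 s
Step 2: Total = flux * area * time_s
Step 3: Total = 5.9 * 0.094 * 2520.0
Step 4: Total = 1397.6 umol

1397.6


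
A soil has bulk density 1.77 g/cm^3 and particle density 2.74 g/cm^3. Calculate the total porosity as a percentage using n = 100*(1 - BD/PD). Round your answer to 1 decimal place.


Step 1: Formula: n = 100 * (1 - BD / PD)
Step 2: n = 100 * (1 - 1.77 / 2.74)
Step 3: n = 100 * (1 - 0.64599)
Step 4: n = 35.4%

35.4


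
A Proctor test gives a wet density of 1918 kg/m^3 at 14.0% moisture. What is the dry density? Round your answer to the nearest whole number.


Step 1: Dry density = wet density / (1 + w/100)
Step 2: Dry density = 1918 / (1 + 14.0/100)
Step 3: Dry density = 1918 / 1.14
Step 4: Dry density = 1682 kg/m^3

1682


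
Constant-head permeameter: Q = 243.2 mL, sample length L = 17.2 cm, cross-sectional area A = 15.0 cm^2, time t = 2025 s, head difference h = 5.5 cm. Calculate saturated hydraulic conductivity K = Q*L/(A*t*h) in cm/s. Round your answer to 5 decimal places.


Step 1: K = Q * L / (A * t * h)
Step 2: Numerator = 243.2 * 17.2 = 4183.04
Step 3: Denominator = 15.0 * 2025 * 5.5 = 167062.5
Step 4: K = 4183.04 / 167062.5 = 0.02504 cm/s

0.02504


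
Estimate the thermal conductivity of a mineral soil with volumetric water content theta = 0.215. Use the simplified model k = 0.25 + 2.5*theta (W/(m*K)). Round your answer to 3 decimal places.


Step 1: k = 0.25 + 2.5 * theta
Step 2: k = 0.25 + 2.5 * 0.215
Step 3: k = 0.25 + 0.538
Step 4: k = 0.788 W/(m*K)

0.788


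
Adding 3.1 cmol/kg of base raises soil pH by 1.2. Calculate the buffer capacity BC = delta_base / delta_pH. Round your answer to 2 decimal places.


Step 1: BC = change in base / change in pH
Step 2: BC = 3.1 / 1.2
Step 3: BC = 2.58 cmol/(kg*pH unit)

2.58


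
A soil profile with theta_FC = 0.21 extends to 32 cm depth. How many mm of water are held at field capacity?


Step 1: Water (mm) = theta_FC * depth (cm) * 10
Step 2: Water = 0.21 * 32 * 10
Step 3: Water = 67.2 mm

67.2


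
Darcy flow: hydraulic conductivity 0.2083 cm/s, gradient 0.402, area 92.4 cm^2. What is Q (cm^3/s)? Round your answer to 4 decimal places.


Step 1: Apply Darcy's law: Q = K * i * A
Step 2: Q = 0.2083 * 0.402 * 92.4
Step 3: Q = 7.7373 cm^3/s

7.7373


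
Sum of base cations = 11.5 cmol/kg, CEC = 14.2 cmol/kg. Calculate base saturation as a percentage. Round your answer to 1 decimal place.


Step 1: BS = 100 * (sum of bases) / CEC
Step 2: BS = 100 * 11.5 / 14.2
Step 3: BS = 81.0%

81.0


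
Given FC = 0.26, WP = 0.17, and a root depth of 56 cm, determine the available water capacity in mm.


Step 1: Available water = (FC - WP) * depth * 10
Step 2: AW = (0.26 - 0.17) * 56 * 10
Step 3: AW = 0.09 * 56 * 10
Step 4: AW = 50.4 mm

50.4


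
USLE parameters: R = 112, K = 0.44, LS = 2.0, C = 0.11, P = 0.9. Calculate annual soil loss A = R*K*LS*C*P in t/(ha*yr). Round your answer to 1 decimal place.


Step 1: A = R * K * LS * C * P
Step 2: R * K = 112 * 0.44 = 49.28
Step 3: (R*K) * LS = 49.28 * 2.0 = 98.56
Step 4: * C * P = 98.56 * 0.11 * 0.9 = 9.8
Step 5: A = 9.8 t/(ha*yr)

9.8


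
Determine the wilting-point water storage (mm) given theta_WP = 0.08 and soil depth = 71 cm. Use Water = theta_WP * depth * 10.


Step 1: Water (mm) = theta_WP * depth * 10
Step 2: Water = 0.08 * 71 * 10
Step 3: Water = 56.8 mm

56.8


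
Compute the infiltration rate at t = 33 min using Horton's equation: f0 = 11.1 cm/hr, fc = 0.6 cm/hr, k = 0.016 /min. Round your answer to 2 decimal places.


Step 1: f = fc + (f0 - fc) * exp(-k * t)
Step 2: exp(-0.016 * 33) = 0.589783
Step 3: f = 0.6 + (11.1 - 0.6) * 0.589783
Step 4: f = 0.6 + 10.5 * 0.589783
Step 5: f = 6.79 cm/hr

6.79


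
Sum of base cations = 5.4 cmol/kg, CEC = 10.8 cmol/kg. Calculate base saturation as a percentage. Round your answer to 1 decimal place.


Step 1: BS = 100 * (sum of bases) / CEC
Step 2: BS = 100 * 5.4 / 10.8
Step 3: BS = 50.0%

50.0


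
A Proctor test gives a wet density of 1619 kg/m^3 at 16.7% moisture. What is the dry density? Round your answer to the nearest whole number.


Step 1: Dry density = wet density / (1 + w/100)
Step 2: Dry density = 1619 / (1 + 16.7/100)
Step 3: Dry density = 1619 / 1.167
Step 4: Dry density = 1387 kg/m^3

1387


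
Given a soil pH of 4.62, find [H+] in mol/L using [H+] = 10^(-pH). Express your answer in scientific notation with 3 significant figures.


Step 1: [H+] = 10^(-pH)
Step 2: [H+] = 10^(-4.62)
Step 3: [H+] = 2.40e-05 mol/L

2.40e-05


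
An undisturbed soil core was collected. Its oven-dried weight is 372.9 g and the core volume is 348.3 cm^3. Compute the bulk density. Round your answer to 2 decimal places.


Step 1: Identify the formula: BD = dry mass / volume
Step 2: Substitute values: BD = 372.9 / 348.3
Step 3: BD = 1.07 g/cm^3

1.07


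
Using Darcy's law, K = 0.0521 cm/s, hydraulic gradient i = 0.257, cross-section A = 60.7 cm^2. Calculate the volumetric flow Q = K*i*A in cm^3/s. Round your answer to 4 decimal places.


Step 1: Apply Darcy's law: Q = K * i * A
Step 2: Q = 0.0521 * 0.257 * 60.7
Step 3: Q = 0.8128 cm^3/s

0.8128


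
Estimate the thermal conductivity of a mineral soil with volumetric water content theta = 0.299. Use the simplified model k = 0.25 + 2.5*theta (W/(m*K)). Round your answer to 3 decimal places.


Step 1: k = 0.25 + 2.5 * theta
Step 2: k = 0.25 + 2.5 * 0.299
Step 3: k = 0.25 + 0.748
Step 4: k = 0.998 W/(m*K)

0.998


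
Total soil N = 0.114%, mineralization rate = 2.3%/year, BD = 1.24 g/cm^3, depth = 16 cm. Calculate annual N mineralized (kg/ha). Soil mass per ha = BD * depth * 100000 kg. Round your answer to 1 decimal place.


Step 1: Soil mass per ha = BD * depth * 100000 = 1.24 * 16 * 100000 = 1984000 kg
Step 2: Total N pool = soil mass * N%/100 = 1984000 * 0.114/100 = 2261.76 kg/ha
Step 3: N mineralized = N pool * rate%/100 = 2261.76 * 2.3/100 = 52.0 kg/ha/yr

52.0


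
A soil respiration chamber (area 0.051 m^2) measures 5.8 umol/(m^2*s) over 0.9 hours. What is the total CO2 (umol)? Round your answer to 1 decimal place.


Step 1: Convert time to seconds: 0.9 hr * 3600 = 3240.0 s
Step 2: Total = flux * area * time_s
Step 3: Total = 5.8 * 0.051 * 3240.0
Step 4: Total = 958.4 umol

958.4


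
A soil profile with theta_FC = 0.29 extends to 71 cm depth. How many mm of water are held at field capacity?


Step 1: Water (mm) = theta_FC * depth (cm) * 10
Step 2: Water = 0.29 * 71 * 10
Step 3: Water = 205.9 mm

205.9


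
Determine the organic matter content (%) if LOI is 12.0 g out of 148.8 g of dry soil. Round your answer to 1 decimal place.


Step 1: OM% = 100 * LOI / sample mass
Step 2: OM = 100 * 12.0 / 148.8
Step 3: OM = 8.1%

8.1


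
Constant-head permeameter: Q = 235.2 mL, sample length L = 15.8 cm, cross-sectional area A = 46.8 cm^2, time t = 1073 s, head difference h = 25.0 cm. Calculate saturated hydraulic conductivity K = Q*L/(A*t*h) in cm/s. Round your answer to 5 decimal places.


Step 1: K = Q * L / (A * t * h)
Step 2: Numerator = 235.2 * 15.8 = 3716.16
Step 3: Denominator = 46.8 * 1073 * 25.0 = 1255410.0
Step 4: K = 3716.16 / 1255410.0 = 0.00296 cm/s

0.00296


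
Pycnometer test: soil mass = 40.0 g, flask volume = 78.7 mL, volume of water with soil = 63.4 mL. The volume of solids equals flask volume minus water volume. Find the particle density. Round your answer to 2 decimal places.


Step 1: Volume of solids = flask volume - water volume with soil
Step 2: V_solids = 78.7 - 63.4 = 15.3 mL
Step 3: Particle density = mass / V_solids = 40.0 / 15.3 = 2.61 g/cm^3

2.61


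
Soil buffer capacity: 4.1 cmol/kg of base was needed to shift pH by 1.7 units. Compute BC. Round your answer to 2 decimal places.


Step 1: BC = change in base / change in pH
Step 2: BC = 4.1 / 1.7
Step 3: BC = 2.41 cmol/(kg*pH unit)

2.41


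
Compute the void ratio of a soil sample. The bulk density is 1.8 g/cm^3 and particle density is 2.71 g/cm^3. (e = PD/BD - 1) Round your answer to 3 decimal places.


Step 1: e = PD / BD - 1
Step 2: e = 2.71 / 1.8 - 1
Step 3: e = 1.50556 - 1
Step 4: e = 0.506

0.506


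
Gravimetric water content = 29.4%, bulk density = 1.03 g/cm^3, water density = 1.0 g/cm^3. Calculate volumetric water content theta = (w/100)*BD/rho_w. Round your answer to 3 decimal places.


Step 1: theta = (w / 100) * BD / rho_w
Step 2: theta = (29.4 / 100) * 1.03 / 1.0
Step 3: theta = 0.294 * 1.03
Step 4: theta = 0.303

0.303


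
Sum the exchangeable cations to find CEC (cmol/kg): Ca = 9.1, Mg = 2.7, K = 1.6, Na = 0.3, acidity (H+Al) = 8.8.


Step 1: CEC = Ca + Mg + K + Na + (H+Al)
Step 2: CEC = 9.1 + 2.7 + 1.6 + 0.3 + 8.8
Step 3: CEC = 22.5 cmol/kg

22.5


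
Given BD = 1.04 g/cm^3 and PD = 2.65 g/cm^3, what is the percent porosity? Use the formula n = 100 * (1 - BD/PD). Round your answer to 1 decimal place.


Step 1: Formula: n = 100 * (1 - BD / PD)
Step 2: n = 100 * (1 - 1.04 / 2.65)
Step 3: n = 100 * (1 - 0.39245)
Step 4: n = 60.8%

60.8


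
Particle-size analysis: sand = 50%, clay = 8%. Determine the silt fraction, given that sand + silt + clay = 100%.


Step 1: sand + silt + clay = 100%
Step 2: silt = 100 - sand - clay
Step 3: silt = 100 - 50 - 8
Step 4: silt = 42%

42


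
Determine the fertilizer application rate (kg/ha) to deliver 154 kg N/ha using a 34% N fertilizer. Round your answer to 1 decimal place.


Step 1: Fertilizer rate = target N / (N content / 100)
Step 2: Rate = 154 / (34 / 100)
Step 3: Rate = 154 / 0.34
Step 4: Rate = 452.9 kg/ha

452.9


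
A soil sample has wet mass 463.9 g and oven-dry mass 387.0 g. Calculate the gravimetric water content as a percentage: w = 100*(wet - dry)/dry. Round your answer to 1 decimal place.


Step 1: Water mass = wet - dry = 463.9 - 387.0 = 76.9 g
Step 2: w = 100 * water mass / dry mass
Step 3: w = 100 * 76.9 / 387.0 = 19.9%

19.9


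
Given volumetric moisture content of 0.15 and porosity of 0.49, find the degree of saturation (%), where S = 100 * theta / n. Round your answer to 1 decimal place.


Step 1: S = 100 * theta_v / n
Step 2: S = 100 * 0.15 / 0.49
Step 3: S = 30.6%

30.6


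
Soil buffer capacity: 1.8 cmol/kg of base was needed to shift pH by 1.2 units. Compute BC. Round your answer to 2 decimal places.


Step 1: BC = change in base / change in pH
Step 2: BC = 1.8 / 1.2
Step 3: BC = 1.5 cmol/(kg*pH unit)

1.5


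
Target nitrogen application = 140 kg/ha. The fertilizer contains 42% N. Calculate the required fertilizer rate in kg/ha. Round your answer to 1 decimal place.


Step 1: Fertilizer rate = target N / (N content / 100)
Step 2: Rate = 140 / (42 / 100)
Step 3: Rate = 140 / 0.42
Step 4: Rate = 333.3 kg/ha

333.3


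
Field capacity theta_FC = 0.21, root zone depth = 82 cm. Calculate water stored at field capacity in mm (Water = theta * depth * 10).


Step 1: Water (mm) = theta_FC * depth (cm) * 10
Step 2: Water = 0.21 * 82 * 10
Step 3: Water = 172.2 mm

172.2


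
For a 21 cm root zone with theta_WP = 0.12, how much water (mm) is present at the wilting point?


Step 1: Water (mm) = theta_WP * depth * 10
Step 2: Water = 0.12 * 21 * 10
Step 3: Water = 25.2 mm

25.2


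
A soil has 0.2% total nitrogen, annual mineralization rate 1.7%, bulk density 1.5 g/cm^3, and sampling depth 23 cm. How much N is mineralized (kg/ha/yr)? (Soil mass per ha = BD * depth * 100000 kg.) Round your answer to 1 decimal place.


Step 1: Soil mass per ha = BD * depth * 100000 = 1.5 * 23 * 100000 = 3450000 kg
Step 2: Total N pool = soil mass * N%/100 = 3450000 * 0.2/100 = 6900.0 kg/ha
Step 3: N mineralized = N pool * rate%/100 = 6900.0 * 1.7/100 = 117.3 kg/ha/yr

117.3


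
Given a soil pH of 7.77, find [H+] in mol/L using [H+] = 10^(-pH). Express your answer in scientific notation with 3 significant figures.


Step 1: [H+] = 10^(-pH)
Step 2: [H+] = 10^(-7.77)
Step 3: [H+] = 1.70e-08 mol/L

1.70e-08


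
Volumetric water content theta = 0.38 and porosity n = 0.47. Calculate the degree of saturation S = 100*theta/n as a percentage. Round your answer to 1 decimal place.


Step 1: S = 100 * theta_v / n
Step 2: S = 100 * 0.38 / 0.47
Step 3: S = 80.9%

80.9


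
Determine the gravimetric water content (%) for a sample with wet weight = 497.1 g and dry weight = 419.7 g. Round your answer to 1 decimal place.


Step 1: Water mass = wet - dry = 497.1 - 419.7 = 77.4 g
Step 2: w = 100 * water mass / dry mass
Step 3: w = 100 * 77.4 / 419.7 = 18.4%

18.4


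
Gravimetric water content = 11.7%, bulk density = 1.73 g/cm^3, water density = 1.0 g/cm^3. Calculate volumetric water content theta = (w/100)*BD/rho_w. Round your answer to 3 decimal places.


Step 1: theta = (w / 100) * BD / rho_w
Step 2: theta = (11.7 / 100) * 1.73 / 1.0
Step 3: theta = 0.117 * 1.73
Step 4: theta = 0.202

0.202


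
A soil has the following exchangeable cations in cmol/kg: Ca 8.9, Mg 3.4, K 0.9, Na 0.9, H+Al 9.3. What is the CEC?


Step 1: CEC = Ca + Mg + K + Na + (H+Al)
Step 2: CEC = 8.9 + 3.4 + 0.9 + 0.9 + 9.3
Step 3: CEC = 23.4 cmol/kg

23.4


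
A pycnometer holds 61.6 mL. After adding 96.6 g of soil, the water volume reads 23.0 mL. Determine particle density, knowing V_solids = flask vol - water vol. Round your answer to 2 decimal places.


Step 1: Volume of solids = flask volume - water volume with soil
Step 2: V_solids = 61.6 - 23.0 = 38.6 mL
Step 3: Particle density = mass / V_solids = 96.6 / 38.6 = 2.5 g/cm^3

2.5


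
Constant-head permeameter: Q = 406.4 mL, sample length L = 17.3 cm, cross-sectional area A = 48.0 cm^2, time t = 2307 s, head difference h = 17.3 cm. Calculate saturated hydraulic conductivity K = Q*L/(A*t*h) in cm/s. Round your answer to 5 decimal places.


Step 1: K = Q * L / (A * t * h)
Step 2: Numerator = 406.4 * 17.3 = 7030.72
Step 3: Denominator = 48.0 * 2307 * 17.3 = 1915732.8
Step 4: K = 7030.72 / 1915732.8 = 0.00367 cm/s

0.00367


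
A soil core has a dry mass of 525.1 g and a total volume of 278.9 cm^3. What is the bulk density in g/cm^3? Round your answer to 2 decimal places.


Step 1: Identify the formula: BD = dry mass / volume
Step 2: Substitute values: BD = 525.1 / 278.9
Step 3: BD = 1.88 g/cm^3

1.88


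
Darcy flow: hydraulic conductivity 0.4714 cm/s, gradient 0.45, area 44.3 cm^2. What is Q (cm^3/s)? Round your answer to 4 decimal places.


Step 1: Apply Darcy's law: Q = K * i * A
Step 2: Q = 0.4714 * 0.45 * 44.3
Step 3: Q = 9.3974 cm^3/s

9.3974


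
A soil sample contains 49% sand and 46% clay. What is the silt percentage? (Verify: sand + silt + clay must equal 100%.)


Step 1: sand + silt + clay = 100%
Step 2: silt = 100 - sand - clay
Step 3: silt = 100 - 49 - 46
Step 4: silt = 5%

5
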